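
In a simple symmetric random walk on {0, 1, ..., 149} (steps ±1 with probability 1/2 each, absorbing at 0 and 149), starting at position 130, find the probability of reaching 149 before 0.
P(hit 149 before 0) = 130/149

Let u_k = P(hit 149 before 0 | start at k). Then u_0 = 0, u_149 = 1, and u_k = u_{k-1}/2 + u_{k+1}/2 for 1 ≤ k ≤ 148. This harmonic recurrence is solved by u_k = k/149, giving u_130 = 130/149.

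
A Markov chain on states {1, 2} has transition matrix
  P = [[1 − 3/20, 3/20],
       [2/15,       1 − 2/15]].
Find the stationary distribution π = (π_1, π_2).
π_1 = 8/17, π_2 = 9/17

Solve πP = π with π_1 + π_2 = 1. From πP = π: π_1 · (1 − 3/20) + π_2 · 2/15 = π_1 ⇒ π_2 · 2/15 = π_1 · 3/20 ⇒ π_2/π_1 = (3/20)/(2/15) = 9/8. Together with π_1 + π_2 = 1:
  π_1 = (2/15)/(3/20 + 2/15) = (2/15)/(17/60) = 8/17,
  π_2 = (3/20)/(3/20 + 2/15) = (3/20)/(17/60) = 9/17.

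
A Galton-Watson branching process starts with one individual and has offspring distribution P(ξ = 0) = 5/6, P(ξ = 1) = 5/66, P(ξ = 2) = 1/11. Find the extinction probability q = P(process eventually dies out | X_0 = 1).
q = 1

Mean offspring μ = 0·5/6 + 1·5/66 + 2·1/11 = 17/66 ≤ 1. For μ ≤ 1 with offspring not concentrated at 1, the Galton-Watson process goes extinct almost surely, so q = 1.
(Algebraic check: The pgf is f(s) = 5/6 + 5/66·s + 1/11·s². The extinction probability q is the smallest fixed point of f in [0, 1]. Setting s = f(s):
  1/11·s² + (5/66 − 1)·s + 5/6 = 0
  1/11·s² − (5/6 + 1/11)·s + 5/6 = 0
which factors as (s − 1)·(1/11·s − 5/6) = 0, giving roots s = 1 and s = (5/6)/(1/11) = 55/6. Since 55/6 ≥ 1, the smallest root in [0, 1] is s = 1.)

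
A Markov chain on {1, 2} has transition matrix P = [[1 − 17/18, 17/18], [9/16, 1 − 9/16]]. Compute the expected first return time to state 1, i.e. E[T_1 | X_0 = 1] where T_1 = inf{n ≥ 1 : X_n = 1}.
E[T_1 | X_0 = 1] = 1/π_1 = 217/81

For an irreducible recurrent Markov chain with stationary distribution π, E[T_i | X_0 = i] = 1/π_i (Kac's formula). Here π_1 = (9/16)/(17/18 + 9/16) = (9/16)/(217/144) = 81/217, so E[T_1 | X_0 = 1] = 1/π_1 = (17/18 + 9/16)/(9/16) = (217/144)/(9/16) = 217/81.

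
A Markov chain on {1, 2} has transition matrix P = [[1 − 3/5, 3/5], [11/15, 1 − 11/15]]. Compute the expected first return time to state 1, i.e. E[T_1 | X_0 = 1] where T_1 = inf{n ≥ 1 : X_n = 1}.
E[T_1 | X_0 = 1] = 1/π_1 = 20/11

For an irreducible recurrent Markov chain with stationary distribution π, E[T_i | X_0 = i] = 1/π_i (Kac's formula). Here π_1 = (11/15)/(3/5 + 11/15) = (11/15)/(4/3) = 11/20, so E[T_1 | X_0 = 1] = 1/π_1 = (3/5 + 11/15)/(11/15) = (4/3)/(11/15) = 20/11.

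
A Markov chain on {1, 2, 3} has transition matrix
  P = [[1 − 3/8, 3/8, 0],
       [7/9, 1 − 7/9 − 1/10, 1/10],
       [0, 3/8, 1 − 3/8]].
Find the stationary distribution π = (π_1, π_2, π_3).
π = (280/451, 135/451, 36/451)

This is a birth-death chain on three states, which satisfies detailed balance: π_1 · P_{12} = π_2 · P_{21} and π_2 · P_{23} = π_3 · P_{32}.
From π_1 · 3/8 = π_2 · 7/9: π_2/π_1 = (3/8)/(7/9) = 27/56.
From π_2 · 1/10 = π_3 · 3/8: π_3/π_2 = (1/10)/(3/8) = 4/15.
Take π_1 proportional to 1; then unnormalized π = (1, 27/56, 9/70). Normalize by dividing by the sum 451/280:
  π = (280/451, 135/451, 36/451).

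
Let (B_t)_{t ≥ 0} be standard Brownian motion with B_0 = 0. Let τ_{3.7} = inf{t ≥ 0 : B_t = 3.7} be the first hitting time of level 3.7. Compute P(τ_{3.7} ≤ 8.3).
P(τ_{3.7} ≤ 8.3) = 2(1 − Φ(3.7/√8.3)) = 2(1 − Φ(1.2843)) ≈ 0.1990

By the reflection principle for standard BM, P(τ_b ≤ t) = 2 · P(B_t ≥ b). Since B_t ~ N(0, t), P(B_t ≥ 3.7) = 1 − Φ(3.7/√t) = 1 − Φ(3.7/√8.3) = 1 − Φ(1.2843) ≈ 0.09952. Doubling: P(τ_{3.7} ≤ 8.3) ≈ 2 · 0.09952 = 0.19904 ≈ 0.1990.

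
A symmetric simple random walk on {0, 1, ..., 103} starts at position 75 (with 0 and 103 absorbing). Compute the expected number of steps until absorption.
E[τ | X_0 = 75] = 2100

Let v_k = E[τ | X_0 = k]. Boundary: v_0 = v_103 = 0. Recurrence: v_k = 1 + (v_{k-1} + v_{k+1})/2 for 1 ≤ k ≤ 102. The particular solution to v_k − (v_{k-1} + v_{k+1})/2 = 1 is v_k = −k^2. Adding homogeneous solution A + B k and matching boundaries gives v_k = k (103 − k). Substituting k = 75: v_75 = 75 · 28 = 2100.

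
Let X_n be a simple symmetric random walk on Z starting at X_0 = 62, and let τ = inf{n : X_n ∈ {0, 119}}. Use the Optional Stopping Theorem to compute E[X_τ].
E[X_τ] = 62

X_n is a martingale and τ is a bounded-mean stopping time (indeed τ is finite a.s. with bounded expectation since the walk is in a bounded region). By the OST, E[X_τ] = E[X_0] = 62. Equivalently: E[X_τ] = 119 · P(hit 119 first) + 0 · P(hit 0 first) = 119 · (62/119) = 62.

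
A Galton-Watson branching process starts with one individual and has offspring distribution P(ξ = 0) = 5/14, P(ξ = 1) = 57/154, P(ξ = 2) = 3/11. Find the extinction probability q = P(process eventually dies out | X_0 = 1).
q = 1

Mean offspring μ = 0·5/14 + 1·57/154 + 2·3/11 = 141/154 ≤ 1. For μ ≤ 1 with offspring not concentrated at 1, the Galton-Watson process goes extinct almost surely, so q = 1.
(Algebraic check: The pgf is f(s) = 5/14 + 57/154·s + 3/11·s². The extinction probability q is the smallest fixed point of f in [0, 1]. Setting s = f(s):
  3/11·s² + (57/154 − 1)·s + 5/14 = 0
  3/11·s² − (5/14 + 3/11)·s + 5/14 = 0
which factors as (s − 1)·(3/11·s − 5/14) = 0, giving roots s = 1 and s = (5/14)/(3/11) = 55/42. Since 55/42 ≥ 1, the smallest root in [0, 1] is s = 1.)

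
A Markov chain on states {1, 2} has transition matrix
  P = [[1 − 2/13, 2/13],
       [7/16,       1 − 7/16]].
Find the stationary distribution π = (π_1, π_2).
π_1 = 91/123, π_2 = 32/123

Solve πP = π with π_1 + π_2 = 1. From πP = π: π_1 · (1 − 2/13) + π_2 · 7/16 = π_1 ⇒ π_2 · 7/16 = π_1 · 2/13 ⇒ π_2/π_1 = (2/13)/(7/16) = 32/91. Together with π_1 + π_2 = 1:
  π_1 = (7/16)/(2/13 + 7/16) = (7/16)/(123/208) = 91/123,
  π_2 = (2/13)/(2/13 + 7/16) = (2/13)/(123/208) = 32/123.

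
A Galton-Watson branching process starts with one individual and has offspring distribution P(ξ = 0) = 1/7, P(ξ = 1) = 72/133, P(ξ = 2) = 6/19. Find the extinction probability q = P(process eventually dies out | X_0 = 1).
q = 19/42

The pgf is f(s) = 1/7 + 72/133·s + 6/19·s². The extinction probability q is the smallest fixed point of f in [0, 1]. Setting s = f(s):
  6/19·s² + (72/133 − 1)·s + 1/7 = 0
  6/19·s² − (1/7 + 6/19)·s + 1/7 = 0
which factors as (s − 1)·(6/19·s − 1/7) = 0, giving roots s = 1 and s = (1/7)/(6/19) = 19/42.
Mean offspring μ = 72/133 + 2·6/19 = 156/133 > 1 (supercritical), so q < 1. The extinction probability is the smaller root: q = (1/7)/(6/19) = 19/42.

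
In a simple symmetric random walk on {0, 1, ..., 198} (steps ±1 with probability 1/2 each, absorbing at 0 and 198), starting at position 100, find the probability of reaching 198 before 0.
P(hit 198 before 0) = 100/198 = 50/99

Let u_k = P(hit 198 before 0 | start at k). Then u_0 = 0, u_198 = 1, and u_k = u_{k-1}/2 + u_{k+1}/2 for 1 ≤ k ≤ 197. This harmonic recurrence is solved by u_k = k/198, giving u_100 = 100/198 = 50/99.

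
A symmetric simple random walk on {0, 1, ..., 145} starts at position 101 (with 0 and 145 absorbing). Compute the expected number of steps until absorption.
E[τ | X_0 = 101] = 4444

Let v_k = E[τ | X_0 = k]. Boundary: v_0 = v_145 = 0. Recurrence: v_k = 1 + (v_{k-1} + v_{k+1})/2 for 1 ≤ k ≤ 144. The particular solution to v_k − (v_{k-1} + v_{k+1})/2 = 1 is v_k = −k^2. Adding homogeneous solution A + B k and matching boundaries gives v_k = k (145 − k). Substituting k = 101: v_101 = 101 · 44 = 4444.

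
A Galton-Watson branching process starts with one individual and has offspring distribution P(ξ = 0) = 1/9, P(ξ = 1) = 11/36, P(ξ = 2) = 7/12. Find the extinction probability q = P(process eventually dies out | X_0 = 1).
q = 4/21

The pgf is f(s) = 1/9 + 11/36·s + 7/12·s². The extinction probability q is the smallest fixed point of f in [0, 1]. Setting s = f(s):
  7/12·s² + (11/36 − 1)·s + 1/9 = 0
  7/12·s² − (1/9 + 7/12)·s + 1/9 = 0
which factors as (s − 1)·(7/12·s − 1/9) = 0, giving roots s = 1 and s = (1/9)/(7/12) = 4/21.
Mean offspring μ = 11/36 + 2·7/12 = 53/36 > 1 (supercritical), so q < 1. The extinction probability is the smaller root: q = (1/9)/(7/12) = 4/21.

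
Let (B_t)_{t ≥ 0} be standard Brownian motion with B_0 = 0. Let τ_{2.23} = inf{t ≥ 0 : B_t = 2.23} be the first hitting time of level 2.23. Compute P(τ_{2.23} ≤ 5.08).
P(τ_{2.23} ≤ 5.08) = 2(1 − Φ(2.23/√5.08)) = 2(1 − Φ(0.9894)) ≈ 0.3225

By the reflection principle for standard BM, P(τ_b ≤ t) = 2 · P(B_t ≥ b). Since B_t ~ N(0, t), P(B_t ≥ 2.23) = 1 − Φ(2.23/√t) = 1 − Φ(2.23/√5.08) = 1 − Φ(0.9894) ≈ 0.16123. Doubling: P(τ_{2.23} ≤ 5.08) ≈ 2 · 0.16123 = 0.32246 ≈ 0.3225.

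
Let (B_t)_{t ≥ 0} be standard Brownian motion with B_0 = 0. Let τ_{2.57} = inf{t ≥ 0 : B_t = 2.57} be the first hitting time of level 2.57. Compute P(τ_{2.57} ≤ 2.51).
P(τ_{2.57} ≤ 2.51) = 2(1 − Φ(2.57/√2.51)) = 2(1 − Φ(1.6222)) ≈ 0.1048

By the reflection principle for standard BM, P(τ_b ≤ t) = 2 · P(B_t ≥ b). Since B_t ~ N(0, t), P(B_t ≥ 2.57) = 1 − Φ(2.57/√t) = 1 − Φ(2.57/√2.51) = 1 − Φ(1.6222) ≈ 0.05238. Doubling: P(τ_{2.57} ≤ 2.51) ≈ 2 · 0.05238 = 0.10476 ≈ 0.1048.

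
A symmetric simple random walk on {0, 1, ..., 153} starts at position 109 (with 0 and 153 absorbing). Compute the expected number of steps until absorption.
E[τ | X_0 = 109] = 4796

Let v_k = E[τ | X_0 = k]. Boundary: v_0 = v_153 = 0. Recurrence: v_k = 1 + (v_{k-1} + v_{k+1})/2 for 1 ≤ k ≤ 152. The particular solution to v_k − (v_{k-1} + v_{k+1})/2 = 1 is v_k = −k^2. Adding homogeneous solution A + B k and matching boundaries gives v_k = k (153 − k). Substituting k = 109: v_109 = 109 · 44 = 4796.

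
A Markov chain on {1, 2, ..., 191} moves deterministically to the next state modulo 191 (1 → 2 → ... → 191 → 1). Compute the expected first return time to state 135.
E[T_135 | X_0 = 135] = 191

The chain cycles deterministically, so starting at state 135 it returns in exactly 191 steps. Equivalently, the stationary distribution is uniform π_j = 1/191 for every state j, so by Kac's formula E[T_135] = 1/π_135 = 191.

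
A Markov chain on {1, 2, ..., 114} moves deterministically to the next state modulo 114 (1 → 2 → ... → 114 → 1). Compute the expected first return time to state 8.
E[T_8 | X_0 = 8] = 114

The chain cycles deterministically, so starting at state 8 it returns in exactly 114 steps. Equivalently, the stationary distribution is uniform π_j = 1/114 for every state j, so by Kac's formula E[T_8] = 1/π_8 = 114.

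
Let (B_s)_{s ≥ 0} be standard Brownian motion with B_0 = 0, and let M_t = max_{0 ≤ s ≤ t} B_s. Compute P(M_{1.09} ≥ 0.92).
P(M_{1.09} ≥ 0.92) = 2·P(B_{1.09} ≥ 0.92) = 2(1 − Φ(0.92/√1.09)) ≈ 0.3782

By the reflection principle for Brownian motion, P(M_t ≥ a) = 2 · P(B_t ≥ a) for a ≥ 0. Since B_t ~ N(0, t), P(B_t ≥ 0.92) = 1 − Φ(0.92/√t) = 1 − Φ(0.92/√1.09) = 1 − Φ(0.8812). So
  P(M_{1.09} ≥ 0.92) = 2(1 − Φ(0.8812)) ≈ 0.3782.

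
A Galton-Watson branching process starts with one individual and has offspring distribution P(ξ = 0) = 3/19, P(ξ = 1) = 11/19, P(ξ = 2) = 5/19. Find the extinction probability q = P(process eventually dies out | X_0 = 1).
q = 3/5

The pgf is f(s) = 3/19 + 11/19·s + 5/19·s². The extinction probability q is the smallest fixed point of f in [0, 1]. Setting s = f(s):
  5/19·s² + (11/19 − 1)·s + 3/19 = 0
  5/19·s² − (3/19 + 5/19)·s + 3/19 = 0
which factors as (s − 1)·(5/19·s − 3/19) = 0, giving roots s = 1 and s = (3/19)/(5/19) = 3/5.
Mean offspring μ = 11/19 + 2·5/19 = 21/19 > 1 (supercritical), so q < 1. The extinction probability is the smaller root: q = (3/19)/(5/19) = 3/5.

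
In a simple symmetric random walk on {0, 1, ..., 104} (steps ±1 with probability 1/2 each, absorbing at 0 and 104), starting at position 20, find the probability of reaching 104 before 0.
P(hit 104 before 0) = 20/104 = 5/26

Let u_k = P(hit 104 before 0 | start at k). Then u_0 = 0, u_104 = 1, and u_k = u_{k-1}/2 + u_{k+1}/2 for 1 ≤ k ≤ 103. This harmonic recurrence is solved by u_k = k/104, giving u_20 = 20/104 = 5/26.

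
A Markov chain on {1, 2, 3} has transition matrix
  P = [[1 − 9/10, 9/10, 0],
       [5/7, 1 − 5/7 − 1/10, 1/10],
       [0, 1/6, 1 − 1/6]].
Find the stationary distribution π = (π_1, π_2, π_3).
π = (125/377, 315/754, 189/754)

This is a birth-death chain on three states, which satisfies detailed balance: π_1 · P_{12} = π_2 · P_{21} and π_2 · P_{23} = π_3 · P_{32}.
From π_1 · 9/10 = π_2 · 5/7: π_2/π_1 = (9/10)/(5/7) = 63/50.
From π_2 · 1/10 = π_3 · 1/6: π_3/π_2 = (1/10)/(1/6) = 3/5.
Take π_1 proportional to 1; then unnormalized π = (1, 63/50, 189/250). Normalize by dividing by the sum 377/125:
  π = (125/377, 315/754, 189/754).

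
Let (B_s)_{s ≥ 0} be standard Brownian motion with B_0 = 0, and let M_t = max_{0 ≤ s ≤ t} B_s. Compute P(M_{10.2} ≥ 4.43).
P(M_{10.2} ≥ 4.43) = 2·P(B_{10.2} ≥ 4.43) = 2(1 − Φ(4.43/√10.2)) ≈ 0.1654

By the reflection principle for Brownian motion, P(M_t ≥ a) = 2 · P(B_t ≥ a) for a ≥ 0. Since B_t ~ N(0, t), P(B_t ≥ 4.43) = 1 − Φ(4.43/√t) = 1 − Φ(4.43/√10.2) = 1 − Φ(1.3871). So
  P(M_{10.2} ≥ 4.43) = 2(1 − Φ(1.3871)) ≈ 0.1654.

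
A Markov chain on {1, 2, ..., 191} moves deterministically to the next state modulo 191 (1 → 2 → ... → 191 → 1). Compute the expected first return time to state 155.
E[T_155 | X_0 = 155] = 191

The chain cycles deterministically, so starting at state 155 it returns in exactly 191 steps. Equivalently, the stationary distribution is uniform π_j = 1/191 for every state j, so by Kac's formula E[T_155] = 1/π_155 = 191.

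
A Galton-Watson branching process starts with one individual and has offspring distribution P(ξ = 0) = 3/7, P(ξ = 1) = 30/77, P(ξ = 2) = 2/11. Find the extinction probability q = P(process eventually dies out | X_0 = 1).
q = 1

Mean offspring μ = 0·3/7 + 1·30/77 + 2·2/11 = 58/77 ≤ 1. For μ ≤ 1 with offspring not concentrated at 1, the Galton-Watson process goes extinct almost surely, so q = 1.
(Algebraic check: The pgf is f(s) = 3/7 + 30/77·s + 2/11·s². The extinction probability q is the smallest fixed point of f in [0, 1]. Setting s = f(s):
  2/11·s² + (30/77 − 1)·s + 3/7 = 0
  2/11·s² − (3/7 + 2/11)·s + 3/7 = 0
which factors as (s − 1)·(2/11·s − 3/7) = 0, giving roots s = 1 and s = (3/7)/(2/11) = 33/14. Since 33/14 ≥ 1, the smallest root in [0, 1] is s = 1.)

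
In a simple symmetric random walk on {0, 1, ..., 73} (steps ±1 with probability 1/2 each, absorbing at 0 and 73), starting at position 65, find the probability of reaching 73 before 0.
P(hit 73 before 0) = 65/73

Let u_k = P(hit 73 before 0 | start at k). Then u_0 = 0, u_73 = 1, and u_k = u_{k-1}/2 + u_{k+1}/2 for 1 ≤ k ≤ 72. This harmonic recurrence is solved by u_k = k/73, giving u_65 = 65/73.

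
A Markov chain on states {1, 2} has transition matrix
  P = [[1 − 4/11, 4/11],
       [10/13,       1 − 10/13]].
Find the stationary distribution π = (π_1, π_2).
π_1 = 55/81, π_2 = 26/81

Solve πP = π with π_1 + π_2 = 1. From πP = π: π_1 · (1 − 4/11) + π_2 · 10/13 = π_1 ⇒ π_2 · 10/13 = π_1 · 4/11 ⇒ π_2/π_1 = (4/11)/(10/13) = 26/55. Together with π_1 + π_2 = 1:
  π_1 = (10/13)/(4/11 + 10/13) = (10/13)/(162/143) = 55/81,
  π_2 = (4/11)/(4/11 + 10/13) = (4/11)/(162/143) = 26/81.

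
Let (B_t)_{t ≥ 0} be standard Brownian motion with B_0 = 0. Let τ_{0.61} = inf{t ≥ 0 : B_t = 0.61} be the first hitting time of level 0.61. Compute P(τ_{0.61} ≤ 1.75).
P(τ_{0.61} ≤ 1.75) = 2(1 − Φ(0.61/√1.75)) = 2(1 − Φ(0.4611)) ≈ 0.6447

By the reflection principle for standard BM, P(τ_b ≤ t) = 2 · P(B_t ≥ b). Since B_t ~ N(0, t), P(B_t ≥ 0.61) = 1 − Φ(0.61/√t) = 1 − Φ(0.61/√1.75) = 1 − Φ(0.4611) ≈ 0.32236. Doubling: P(τ_{0.61} ≤ 1.75) ≈ 2 · 0.32236 = 0.64472 ≈ 0.6447.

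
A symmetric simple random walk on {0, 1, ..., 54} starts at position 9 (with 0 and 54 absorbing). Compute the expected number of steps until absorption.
E[τ | X_0 = 9] = 405

Let v_k = E[τ | X_0 = k]. Boundary: v_0 = v_54 = 0. Recurrence: v_k = 1 + (v_{k-1} + v_{k+1})/2 for 1 ≤ k ≤ 53. The particular solution to v_k − (v_{k-1} + v_{k+1})/2 = 1 is v_k = −k^2. Adding homogeneous solution A + B k and matching boundaries gives v_k = k (54 − k). Substituting k = 9: v_9 = 9 · 45 = 405.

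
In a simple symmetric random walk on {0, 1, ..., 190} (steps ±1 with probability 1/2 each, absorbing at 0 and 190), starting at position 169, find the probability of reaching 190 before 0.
P(hit 190 before 0) = 169/190

Let u_k = P(hit 190 before 0 | start at k). Then u_0 = 0, u_190 = 1, and u_k = u_{k-1}/2 + u_{k+1}/2 for 1 ≤ k ≤ 189. This harmonic recurrence is solved by u_k = k/190, giving u_169 = 169/190.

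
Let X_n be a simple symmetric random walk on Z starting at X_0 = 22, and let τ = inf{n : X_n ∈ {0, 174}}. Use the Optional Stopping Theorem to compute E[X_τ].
E[X_τ] = 22

X_n is a martingale and τ is a bounded-mean stopping time (indeed τ is finite a.s. with bounded expectation since the walk is in a bounded region). By the OST, E[X_τ] = E[X_0] = 22. Equivalently: E[X_τ] = 174 · P(hit 174 first) + 0 · P(hit 0 first) = 174 · (22/174) = 22.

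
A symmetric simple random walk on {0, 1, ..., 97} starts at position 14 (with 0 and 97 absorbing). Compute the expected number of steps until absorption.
E[τ | X_0 = 14] = 1162

Let v_k = E[τ | X_0 = k]. Boundary: v_0 = v_97 = 0. Recurrence: v_k = 1 + (v_{k-1} + v_{k+1})/2 for 1 ≤ k ≤ 96. The particular solution to v_k − (v_{k-1} + v_{k+1})/2 = 1 is v_k = −k^2. Adding homogeneous solution A + B k and matching boundaries gives v_k = k (97 − k). Substituting k = 14: v_14 = 14 · 83 = 1162.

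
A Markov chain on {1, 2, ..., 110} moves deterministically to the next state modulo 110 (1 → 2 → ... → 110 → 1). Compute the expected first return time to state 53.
E[T_53 | X_0 = 53] = 110

The chain cycles deterministically, so starting at state 53 it returns in exactly 110 steps. Equivalently, the stationary distribution is uniform π_j = 1/110 for every state j, so by Kac's formula E[T_53] = 1/π_53 = 110.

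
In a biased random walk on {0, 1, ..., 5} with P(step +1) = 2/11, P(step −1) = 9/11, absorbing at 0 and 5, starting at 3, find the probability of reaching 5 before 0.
P(hit 5 before 0) = (1 − (9/2)^3) / (1 − (9/2)^5) = 412/8431

Let u_k denote P(reach 5 before 0 | start at k). Boundary: u_0 = 0, u_5 = 1. Recurrence: u_k = 2/11·u_{k+1} + 9/11·u_{k-1} for 1 ≤ k ≤ 4. Try u_k = A + B·r^k with r = q/p = (9/11)/(2/11) = 9/2. Substitution satisfies the recurrence; boundary conditions give:
  u_k = (1 − r^k) / (1 − r^N) = (1 − (9/2)^3) / (1 − (9/2)^5) = 412/8431.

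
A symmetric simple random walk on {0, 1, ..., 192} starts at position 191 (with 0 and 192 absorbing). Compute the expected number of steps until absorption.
E[τ | X_0 = 191] = 191

Let v_k = E[τ | X_0 = k]. Boundary: v_0 = v_192 = 0. Recurrence: v_k = 1 + (v_{k-1} + v_{k+1})/2 for 1 ≤ k ≤ 191. The particular solution to v_k − (v_{k-1} + v_{k+1})/2 = 1 is v_k = −k^2. Adding homogeneous solution A + B k and matching boundaries gives v_k = k (192 − k). Substituting k = 191: v_191 = 191 · 1 = 191.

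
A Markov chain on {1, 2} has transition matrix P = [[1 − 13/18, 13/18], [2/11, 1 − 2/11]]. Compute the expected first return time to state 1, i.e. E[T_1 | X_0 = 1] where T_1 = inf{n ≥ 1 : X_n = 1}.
E[T_1 | X_0 = 1] = 1/π_1 = 179/36

For an irreducible recurrent Markov chain with stationary distribution π, E[T_i | X_0 = i] = 1/π_i (Kac's formula). Here π_1 = (2/11)/(13/18 + 2/11) = (2/11)/(179/198) = 36/179, so E[T_1 | X_0 = 1] = 1/π_1 = (13/18 + 2/11)/(2/11) = (179/198)/(2/11) = 179/36.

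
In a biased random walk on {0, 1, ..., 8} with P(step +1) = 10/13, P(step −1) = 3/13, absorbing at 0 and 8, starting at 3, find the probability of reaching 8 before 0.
P(hit 8 before 0) = (1 − (3/10)^3) / (1 − (3/10)^8) = 13900000/14284777

Let u_k denote P(reach 8 before 0 | start at k). Boundary: u_0 = 0, u_8 = 1. Recurrence: u_k = 10/13·u_{k+1} + 3/13·u_{k-1} for 1 ≤ k ≤ 7. Try u_k = A + B·r^k with r = q/p = (3/13)/(10/13) = 3/10. Substitution satisfies the recurrence; boundary conditions give:
  u_k = (1 − r^k) / (1 − r^N) = (1 − (3/10)^3) / (1 − (3/10)^8) = 13900000/14284777.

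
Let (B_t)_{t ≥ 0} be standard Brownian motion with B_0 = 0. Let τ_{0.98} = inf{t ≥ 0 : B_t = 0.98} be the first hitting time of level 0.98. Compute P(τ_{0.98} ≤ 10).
P(τ_{0.98} ≤ 10) = 2(1 − Φ(0.98/√10)) = 2(1 − Φ(0.3099)) ≈ 0.7566

By the reflection principle for standard BM, P(τ_b ≤ t) = 2 · P(B_t ≥ b). Since B_t ~ N(0, t), P(B_t ≥ 0.98) = 1 − Φ(0.98/√t) = 1 − Φ(0.98/√10) = 1 − Φ(0.3099) ≈ 0.37832. Doubling: P(τ_{0.98} ≤ 10) ≈ 2 · 0.37832 = 0.75664 ≈ 0.7566.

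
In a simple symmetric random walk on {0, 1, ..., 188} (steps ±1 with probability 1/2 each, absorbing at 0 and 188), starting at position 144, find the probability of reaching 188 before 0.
P(hit 188 before 0) = 144/188 = 36/47

Let u_k = P(hit 188 before 0 | start at k). Then u_0 = 0, u_188 = 1, and u_k = u_{k-1}/2 + u_{k+1}/2 for 1 ≤ k ≤ 187. This harmonic recurrence is solved by u_k = k/188, giving u_144 = 144/188 = 36/47.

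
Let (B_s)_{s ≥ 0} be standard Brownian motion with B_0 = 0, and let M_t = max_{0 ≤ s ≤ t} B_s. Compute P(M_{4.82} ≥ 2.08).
P(M_{4.82} ≥ 2.08) = 2·P(B_{4.82} ≥ 2.08) = 2(1 − Φ(2.08/√4.82)) ≈ 0.3434

By the reflection principle for Brownian motion, P(M_t ≥ a) = 2 · P(B_t ≥ a) for a ≥ 0. Since B_t ~ N(0, t), P(B_t ≥ 2.08) = 1 − Φ(2.08/√t) = 1 − Φ(2.08/√4.82) = 1 − Φ(0.9474). So
  P(M_{4.82} ≥ 2.08) = 2(1 − Φ(0.9474)) ≈ 0.3434.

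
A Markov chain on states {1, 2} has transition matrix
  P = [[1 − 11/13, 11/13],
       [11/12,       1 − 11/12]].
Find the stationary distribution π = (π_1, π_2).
π_1 = 13/25, π_2 = 12/25

Solve πP = π with π_1 + π_2 = 1. From πP = π: π_1 · (1 − 11/13) + π_2 · 11/12 = π_1 ⇒ π_2 · 11/12 = π_1 · 11/13 ⇒ π_2/π_1 = (11/13)/(11/12) = 12/13. Together with π_1 + π_2 = 1:
  π_1 = (11/12)/(11/13 + 11/12) = (11/12)/(275/156) = 13/25,
  π_2 = (11/13)/(11/13 + 11/12) = (11/13)/(275/156) = 12/25.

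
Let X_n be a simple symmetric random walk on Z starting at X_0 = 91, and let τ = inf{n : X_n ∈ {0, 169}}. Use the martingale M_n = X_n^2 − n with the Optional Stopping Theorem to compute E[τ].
E[τ] = 7098

M_n = X_n^2 − n is a martingale (since E[X_{n+1}^2 | F_n] = X_n^2 + 1). By OST (τ has finite mean in a bounded region), E[M_τ] = E[M_0] = X_0^2 − 0 = 91^2 = 8281. Also E[M_τ] = E[X_τ^2] − E[τ]. The walk exits at 0 or 169, with P(hit 169 first) = 91/169, so E[X_τ^2] = 169^2 · 91/169 + 0 = 15379. Thus E[τ] = E[X_τ^2] − E[M_τ] = 15379 − 8281 = 7098 = 91(169 − 91) = 7098.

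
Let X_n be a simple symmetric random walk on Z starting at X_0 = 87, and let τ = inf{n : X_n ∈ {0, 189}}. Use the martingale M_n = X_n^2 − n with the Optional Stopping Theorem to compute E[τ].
E[τ] = 8874

M_n = X_n^2 − n is a martingale (since E[X_{n+1}^2 | F_n] = X_n^2 + 1). By OST (τ has finite mean in a bounded region), E[M_τ] = E[M_0] = X_0^2 − 0 = 87^2 = 7569. Also E[M_τ] = E[X_τ^2] − E[τ]. The walk exits at 0 or 189, with P(hit 189 first) = 87/189, so E[X_τ^2] = 189^2 · 87/189 + 0 = 16443. Thus E[τ] = E[X_τ^2] − E[M_τ] = 16443 − 7569 = 8874 = 87(189 − 87) = 8874.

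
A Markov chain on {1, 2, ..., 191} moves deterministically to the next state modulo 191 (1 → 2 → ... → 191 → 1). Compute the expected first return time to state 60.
E[T_60 | X_0 = 60] = 191

The chain cycles deterministically, so starting at state 60 it returns in exactly 191 steps. Equivalently, the stationary distribution is uniform π_j = 1/191 for every state j, so by Kac's formula E[T_60] = 1/π_60 = 191.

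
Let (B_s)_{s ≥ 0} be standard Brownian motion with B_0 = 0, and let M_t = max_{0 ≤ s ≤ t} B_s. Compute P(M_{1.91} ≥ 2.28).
P(M_{1.91} ≥ 2.28) = 2·P(B_{1.91} ≥ 2.28) = 2(1 − Φ(2.28/√1.91)) ≈ 0.0990

By the reflection principle for Brownian motion, P(M_t ≥ a) = 2 · P(B_t ≥ a) for a ≥ 0. Since B_t ~ N(0, t), P(B_t ≥ 2.28) = 1 − Φ(2.28/√t) = 1 − Φ(2.28/√1.91) = 1 − Φ(1.6498). So
  P(M_{1.91} ≥ 2.28) = 2(1 − Φ(1.6498)) ≈ 0.0990.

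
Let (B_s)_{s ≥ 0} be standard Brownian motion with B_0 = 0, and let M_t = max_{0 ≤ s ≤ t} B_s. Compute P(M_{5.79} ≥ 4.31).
P(M_{5.79} ≥ 4.31) = 2·P(B_{5.79} ≥ 4.31) = 2(1 − Φ(4.31/√5.79)) ≈ 0.0733

By the reflection principle for Brownian motion, P(M_t ≥ a) = 2 · P(B_t ≥ a) for a ≥ 0. Since B_t ~ N(0, t), P(B_t ≥ 4.31) = 1 − Φ(4.31/√t) = 1 − Φ(4.31/√5.79) = 1 − Φ(1.7912). So
  P(M_{5.79} ≥ 4.31) = 2(1 − Φ(1.7912)) ≈ 0.0733.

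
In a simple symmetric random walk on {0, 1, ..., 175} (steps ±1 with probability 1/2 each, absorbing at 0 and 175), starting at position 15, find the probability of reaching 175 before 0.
P(hit 175 before 0) = 15/175 = 3/35

Let u_k = P(hit 175 before 0 | start at k). Then u_0 = 0, u_175 = 1, and u_k = u_{k-1}/2 + u_{k+1}/2 for 1 ≤ k ≤ 174. This harmonic recurrence is solved by u_k = k/175, giving u_15 = 15/175 = 3/35.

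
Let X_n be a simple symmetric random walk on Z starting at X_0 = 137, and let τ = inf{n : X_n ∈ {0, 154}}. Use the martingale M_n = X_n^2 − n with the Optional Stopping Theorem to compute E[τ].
E[τ] = 2329

M_n = X_n^2 − n is a martingale (since E[X_{n+1}^2 | F_n] = X_n^2 + 1). By OST (τ has finite mean in a bounded region), E[M_τ] = E[M_0] = X_0^2 − 0 = 137^2 = 18769. Also E[M_τ] = E[X_τ^2] − E[τ]. The walk exits at 0 or 154, with P(hit 154 first) = 137/154, so E[X_τ^2] = 154^2 · 137/154 + 0 = 21098. Thus E[τ] = E[X_τ^2] − E[M_τ] = 21098 − 18769 = 2329 = 137(154 − 137) = 2329.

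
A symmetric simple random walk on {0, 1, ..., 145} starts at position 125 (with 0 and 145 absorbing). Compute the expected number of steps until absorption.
E[τ | X_0 = 125] = 2500

Let v_k = E[τ | X_0 = k]. Boundary: v_0 = v_145 = 0. Recurrence: v_k = 1 + (v_{k-1} + v_{k+1})/2 for 1 ≤ k ≤ 144. The particular solution to v_k − (v_{k-1} + v_{k+1})/2 = 1 is v_k = −k^2. Adding homogeneous solution A + B k and matching boundaries gives v_k = k (145 − k). Substituting k = 125: v_125 = 125 · 20 = 2500.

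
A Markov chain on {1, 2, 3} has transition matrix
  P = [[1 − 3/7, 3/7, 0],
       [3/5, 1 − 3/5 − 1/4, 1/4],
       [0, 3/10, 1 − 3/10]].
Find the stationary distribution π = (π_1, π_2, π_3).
π = (42/97, 30/97, 25/97)

This is a birth-death chain on three states, which satisfies detailed balance: π_1 · P_{12} = π_2 · P_{21} and π_2 · P_{23} = π_3 · P_{32}.
From π_1 · 3/7 = π_2 · 3/5: π_2/π_1 = (3/7)/(3/5) = 5/7.
From π_2 · 1/4 = π_3 · 3/10: π_3/π_2 = (1/4)/(3/10) = 5/6.
Take π_1 proportional to 1; then unnormalized π = (1, 5/7, 25/42). Normalize by dividing by the sum 97/42:
  π = (42/97, 30/97, 25/97).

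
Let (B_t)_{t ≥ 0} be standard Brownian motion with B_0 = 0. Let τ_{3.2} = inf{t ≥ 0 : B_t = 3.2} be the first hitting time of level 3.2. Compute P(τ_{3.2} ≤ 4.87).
P(τ_{3.2} ≤ 4.87) = 2(1 − Φ(3.2/√4.87)) = 2(1 − Φ(1.4501)) ≈ 0.1470

By the reflection principle for standard BM, P(τ_b ≤ t) = 2 · P(B_t ≥ b). Since B_t ~ N(0, t), P(B_t ≥ 3.2) = 1 − Φ(3.2/√t) = 1 − Φ(3.2/√4.87) = 1 − Φ(1.4501) ≈ 0.07352. Doubling: P(τ_{3.2} ≤ 4.87) ≈ 2 · 0.07352 = 0.14704 ≈ 0.1470.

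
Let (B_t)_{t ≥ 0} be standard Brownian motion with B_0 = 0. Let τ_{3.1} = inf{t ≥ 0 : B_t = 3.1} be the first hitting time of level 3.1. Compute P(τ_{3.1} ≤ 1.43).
P(τ_{3.1} ≤ 1.43) = 2(1 − Φ(3.1/√1.43)) = 2(1 − Φ(2.5924)) ≈ 0.0095

By the reflection principle for standard BM, P(τ_b ≤ t) = 2 · P(B_t ≥ b). Since B_t ~ N(0, t), P(B_t ≥ 3.1) = 1 − Φ(3.1/√t) = 1 − Φ(3.1/√1.43) = 1 − Φ(2.5924) ≈ 0.00477. Doubling: P(τ_{3.1} ≤ 1.43) ≈ 2 · 0.00477 = 0.00954 ≈ 0.0095.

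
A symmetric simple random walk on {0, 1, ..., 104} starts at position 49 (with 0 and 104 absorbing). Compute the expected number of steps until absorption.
E[τ | X_0 = 49] = 2695

Let v_k = E[τ | X_0 = k]. Boundary: v_0 = v_104 = 0. Recurrence: v_k = 1 + (v_{k-1} + v_{k+1})/2 for 1 ≤ k ≤ 103. The particular solution to v_k − (v_{k-1} + v_{k+1})/2 = 1 is v_k = −k^2. Adding homogeneous solution A + B k and matching boundaries gives v_k = k (104 − k). Substituting k = 49: v_49 = 49 · 55 = 2695.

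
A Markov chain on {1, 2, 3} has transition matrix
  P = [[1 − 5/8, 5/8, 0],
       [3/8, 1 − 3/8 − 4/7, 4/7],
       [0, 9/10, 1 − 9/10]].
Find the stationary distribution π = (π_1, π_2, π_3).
π = (189/704, 315/704, 25/88)

This is a birth-death chain on three states, which satisfies detailed balance: π_1 · P_{12} = π_2 · P_{21} and π_2 · P_{23} = π_3 · P_{32}.
From π_1 · 5/8 = π_2 · 3/8: π_2/π_1 = (5/8)/(3/8) = 5/3.
From π_2 · 4/7 = π_3 · 9/10: π_3/π_2 = (4/7)/(9/10) = 40/63.
Take π_1 proportional to 1; then unnormalized π = (1, 5/3, 200/189). Normalize by dividing by the sum 704/189:
  π = (189/704, 315/704, 25/88).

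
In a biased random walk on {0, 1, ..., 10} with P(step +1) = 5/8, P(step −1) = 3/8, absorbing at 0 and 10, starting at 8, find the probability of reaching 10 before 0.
P(hit 10 before 0) = (1 − (3/5)^8) / (1 − (3/5)^10) = 600100/606661

Let u_k denote P(reach 10 before 0 | start at k). Boundary: u_0 = 0, u_10 = 1. Recurrence: u_k = 5/8·u_{k+1} + 3/8·u_{k-1} for 1 ≤ k ≤ 9. Try u_k = A + B·r^k with r = q/p = (3/8)/(5/8) = 3/5. Substitution satisfies the recurrence; boundary conditions give:
  u_k = (1 − r^k) / (1 − r^N) = (1 − (3/5)^8) / (1 − (3/5)^10) = 600100/606661.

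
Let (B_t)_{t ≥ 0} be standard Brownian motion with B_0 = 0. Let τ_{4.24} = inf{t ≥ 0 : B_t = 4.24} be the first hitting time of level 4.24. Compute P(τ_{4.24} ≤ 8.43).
P(τ_{4.24} ≤ 8.43) = 2(1 − Φ(4.24/√8.43)) = 2(1 − Φ(1.4603)) ≈ 0.1442

By the reflection principle for standard BM, P(τ_b ≤ t) = 2 · P(B_t ≥ b). Since B_t ~ N(0, t), P(B_t ≥ 4.24) = 1 − Φ(4.24/√t) = 1 − Φ(4.24/√8.43) = 1 − Φ(1.4603) ≈ 0.07210. Doubling: P(τ_{4.24} ≤ 8.43) ≈ 2 · 0.07210 = 0.14420 ≈ 0.1442.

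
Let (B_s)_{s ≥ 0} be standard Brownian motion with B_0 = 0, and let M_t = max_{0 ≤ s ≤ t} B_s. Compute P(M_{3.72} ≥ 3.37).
P(M_{3.72} ≥ 3.37) = 2·P(B_{3.72} ≥ 3.37) = 2(1 − Φ(3.37/√3.72)) ≈ 0.0806

By the reflection principle for Brownian motion, P(M_t ≥ a) = 2 · P(B_t ≥ a) for a ≥ 0. Since B_t ~ N(0, t), P(B_t ≥ 3.37) = 1 − Φ(3.37/√t) = 1 − Φ(3.37/√3.72) = 1 − Φ(1.7473). So
  P(M_{3.72} ≥ 3.37) = 2(1 − Φ(1.7473)) ≈ 0.0806.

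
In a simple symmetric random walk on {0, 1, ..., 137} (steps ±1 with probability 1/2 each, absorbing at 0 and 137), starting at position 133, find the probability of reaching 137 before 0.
P(hit 137 before 0) = 133/137

Let u_k = P(hit 137 before 0 | start at k). Then u_0 = 0, u_137 = 1, and u_k = u_{k-1}/2 + u_{k+1}/2 for 1 ≤ k ≤ 136. This harmonic recurrence is solved by u_k = k/137, giving u_133 = 133/137.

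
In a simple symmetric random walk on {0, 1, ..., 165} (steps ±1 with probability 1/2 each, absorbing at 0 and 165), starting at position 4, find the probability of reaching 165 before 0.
P(hit 165 before 0) = 4/165

Let u_k = P(hit 165 before 0 | start at k). Then u_0 = 0, u_165 = 1, and u_k = u_{k-1}/2 + u_{k+1}/2 for 1 ≤ k ≤ 164. This harmonic recurrence is solved by u_k = k/165, giving u_4 = 4/165.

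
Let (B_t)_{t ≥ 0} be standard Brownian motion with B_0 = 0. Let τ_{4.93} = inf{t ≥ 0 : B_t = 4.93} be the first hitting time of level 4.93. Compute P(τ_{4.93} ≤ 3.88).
P(τ_{4.93} ≤ 3.88) = 2(1 − Φ(4.93/√3.88)) = 2(1 − Φ(2.5028)) ≈ 0.0123

By the reflection principle for standard BM, P(τ_b ≤ t) = 2 · P(B_t ≥ b). Since B_t ~ N(0, t), P(B_t ≥ 4.93) = 1 − Φ(4.93/√t) = 1 − Φ(4.93/√3.88) = 1 − Φ(2.5028) ≈ 0.00616. Doubling: P(τ_{4.93} ≤ 3.88) ≈ 2 · 0.00616 = 0.01232 ≈ 0.0123.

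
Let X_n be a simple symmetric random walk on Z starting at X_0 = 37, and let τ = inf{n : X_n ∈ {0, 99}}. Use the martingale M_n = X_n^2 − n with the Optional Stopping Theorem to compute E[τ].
E[τ] = 2294

M_n = X_n^2 − n is a martingale (since E[X_{n+1}^2 | F_n] = X_n^2 + 1). By OST (τ has finite mean in a bounded region), E[M_τ] = E[M_0] = X_0^2 − 0 = 37^2 = 1369. Also E[M_τ] = E[X_τ^2] − E[τ]. The walk exits at 0 or 99, with P(hit 99 first) = 37/99, so E[X_τ^2] = 99^2 · 37/99 + 0 = 3663. Thus E[τ] = E[X_τ^2] − E[M_τ] = 3663 − 1369 = 2294 = 37(99 − 37) = 2294.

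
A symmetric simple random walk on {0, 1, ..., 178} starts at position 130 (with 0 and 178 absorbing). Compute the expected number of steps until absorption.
E[τ | X_0 = 130] = 6240

Let v_k = E[τ | X_0 = k]. Boundary: v_0 = v_178 = 0. Recurrence: v_k = 1 + (v_{k-1} + v_{k+1})/2 for 1 ≤ k ≤ 177. The particular solution to v_k − (v_{k-1} + v_{k+1})/2 = 1 is v_k = −k^2. Adding homogeneous solution A + B k and matching boundaries gives v_k = k (178 − k). Substituting k = 130: v_130 = 130 · 48 = 6240.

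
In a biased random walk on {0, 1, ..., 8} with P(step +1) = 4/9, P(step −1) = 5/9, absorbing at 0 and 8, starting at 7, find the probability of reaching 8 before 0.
P(hit 8 before 0) = (1 − (5/4)^7) / (1 − (5/4)^8) = 246964/325089

Let u_k denote P(reach 8 before 0 | start at k). Boundary: u_0 = 0, u_8 = 1. Recurrence: u_k = 4/9·u_{k+1} + 5/9·u_{k-1} for 1 ≤ k ≤ 7. Try u_k = A + B·r^k with r = q/p = (5/9)/(4/9) = 5/4. Substitution satisfies the recurrence; boundary conditions give:
  u_k = (1 − r^k) / (1 − r^N) = (1 − (5/4)^7) / (1 − (5/4)^8) = 246964/325089.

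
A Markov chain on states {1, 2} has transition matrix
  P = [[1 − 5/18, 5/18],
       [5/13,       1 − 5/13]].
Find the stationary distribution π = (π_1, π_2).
π_1 = 18/31, π_2 = 13/31

Solve πP = π with π_1 + π_2 = 1. From πP = π: π_1 · (1 − 5/18) + π_2 · 5/13 = π_1 ⇒ π_2 · 5/13 = π_1 · 5/18 ⇒ π_2/π_1 = (5/18)/(5/13) = 13/18. Together with π_1 + π_2 = 1:
  π_1 = (5/13)/(5/18 + 5/13) = (5/13)/(155/234) = 18/31,
  π_2 = (5/18)/(5/18 + 5/13) = (5/18)/(155/234) = 13/31.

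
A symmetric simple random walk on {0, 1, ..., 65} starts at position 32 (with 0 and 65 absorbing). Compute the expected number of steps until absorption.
E[τ | X_0 = 32] = 1056

Let v_k = E[τ | X_0 = k]. Boundary: v_0 = v_65 = 0. Recurrence: v_k = 1 + (v_{k-1} + v_{k+1})/2 for 1 ≤ k ≤ 64. The particular solution to v_k − (v_{k-1} + v_{k+1})/2 = 1 is v_k = −k^2. Adding homogeneous solution A + B k and matching boundaries gives v_k = k (65 − k). Substituting k = 32: v_32 = 32 · 33 = 1056.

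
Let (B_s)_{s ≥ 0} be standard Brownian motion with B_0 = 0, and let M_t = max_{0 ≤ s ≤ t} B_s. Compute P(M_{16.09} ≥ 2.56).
P(M_{16.09} ≥ 2.56) = 2·P(B_{16.09} ≥ 2.56) = 2(1 − Φ(2.56/√16.09)) ≈ 0.5233

By the reflection principle for Brownian motion, P(M_t ≥ a) = 2 · P(B_t ≥ a) for a ≥ 0. Since B_t ~ N(0, t), P(B_t ≥ 2.56) = 1 − Φ(2.56/√t) = 1 − Φ(2.56/√16.09) = 1 − Φ(0.6382). So
  P(M_{16.09} ≥ 2.56) = 2(1 − Φ(0.6382)) ≈ 0.5233.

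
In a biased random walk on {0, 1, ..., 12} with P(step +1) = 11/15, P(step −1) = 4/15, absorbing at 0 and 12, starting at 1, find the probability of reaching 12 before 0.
P(hit 12 before 0) = (1 − (4/11)^1) / (1 − (4/11)^12) = 285311670611/448344514215

Let u_k denote P(reach 12 before 0 | start at k). Boundary: u_0 = 0, u_12 = 1. Recurrence: u_k = 11/15·u_{k+1} + 4/15·u_{k-1} for 1 ≤ k ≤ 11. Try u_k = A + B·r^k with r = q/p = (4/15)/(11/15) = 4/11. Substitution satisfies the recurrence; boundary conditions give:
  u_k = (1 − r^k) / (1 − r^N) = (1 − (4/11)^1) / (1 − (4/11)^12) = 285311670611/448344514215.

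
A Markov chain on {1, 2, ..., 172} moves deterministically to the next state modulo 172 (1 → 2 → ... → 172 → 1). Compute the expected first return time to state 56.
E[T_56 | X_0 = 56] = 172

The chain cycles deterministically, so starting at state 56 it returns in exactly 172 steps. Equivalently, the stationary distribution is uniform π_j = 1/172 for every state j, so by Kac's formula E[T_56] = 1/π_56 = 172.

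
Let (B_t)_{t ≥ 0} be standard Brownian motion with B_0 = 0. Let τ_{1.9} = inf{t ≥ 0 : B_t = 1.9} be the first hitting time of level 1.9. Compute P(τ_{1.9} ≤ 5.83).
P(τ_{1.9} ≤ 5.83) = 2(1 − Φ(1.9/√5.83)) = 2(1 − Φ(0.7869)) ≈ 0.4313

By the reflection principle for standard BM, P(τ_b ≤ t) = 2 · P(B_t ≥ b). Since B_t ~ N(0, t), P(B_t ≥ 1.9) = 1 − Φ(1.9/√t) = 1 − Φ(1.9/√5.83) = 1 − Φ(0.7869) ≈ 0.21567. Doubling: P(τ_{1.9} ≤ 5.83) ≈ 2 · 0.21567 = 0.43134 ≈ 0.4313.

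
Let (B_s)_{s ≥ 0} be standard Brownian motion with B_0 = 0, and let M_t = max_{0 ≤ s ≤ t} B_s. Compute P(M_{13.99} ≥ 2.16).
P(M_{13.99} ≥ 2.16) = 2·P(B_{13.99} ≥ 2.16) = 2(1 − Φ(2.16/√13.99)) ≈ 0.5636

By the reflection principle for Brownian motion, P(M_t ≥ a) = 2 · P(B_t ≥ a) for a ≥ 0. Since B_t ~ N(0, t), P(B_t ≥ 2.16) = 1 − Φ(2.16/√t) = 1 − Φ(2.16/√13.99) = 1 − Φ(0.5775). So
  P(M_{13.99} ≥ 2.16) = 2(1 − Φ(0.5775)) ≈ 0.5636.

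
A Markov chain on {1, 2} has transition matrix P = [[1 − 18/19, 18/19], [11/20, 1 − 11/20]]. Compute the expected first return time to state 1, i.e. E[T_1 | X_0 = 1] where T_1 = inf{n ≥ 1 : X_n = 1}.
E[T_1 | X_0 = 1] = 1/π_1 = 569/209

For an irreducible recurrent Markov chain with stationary distribution π, E[T_i | X_0 = i] = 1/π_i (Kac's formula). Here π_1 = (11/20)/(18/19 + 11/20) = (11/20)/(569/380) = 209/569, so E[T_1 | X_0 = 1] = 1/π_1 = (18/19 + 11/20)/(11/20) = (569/380)/(11/20) = 569/209.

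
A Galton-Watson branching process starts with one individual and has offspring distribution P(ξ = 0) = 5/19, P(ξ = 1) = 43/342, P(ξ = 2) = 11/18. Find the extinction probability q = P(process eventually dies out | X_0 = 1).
q = 90/209

The pgf is f(s) = 5/19 + 43/342·s + 11/18·s². The extinction probability q is the smallest fixed point of f in [0, 1]. Setting s = f(s):
  11/18·s² + (43/342 − 1)·s + 5/19 = 0
  11/18·s² − (5/19 + 11/18)·s + 5/19 = 0
which factors as (s − 1)·(11/18·s − 5/19) = 0, giving roots s = 1 and s = (5/19)/(11/18) = 90/209.
Mean offspring μ = 43/342 + 2·11/18 = 461/342 > 1 (supercritical), so q < 1. The extinction probability is the smaller root: q = (5/19)/(11/18) = 90/209.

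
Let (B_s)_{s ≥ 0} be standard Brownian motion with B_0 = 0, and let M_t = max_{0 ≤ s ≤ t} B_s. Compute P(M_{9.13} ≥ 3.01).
P(M_{9.13} ≥ 3.01) = 2·P(B_{9.13} ≥ 3.01) = 2(1 − Φ(3.01/√9.13)) ≈ 0.3192

By the reflection principle for Brownian motion, P(M_t ≥ a) = 2 · P(B_t ≥ a) for a ≥ 0. Since B_t ~ N(0, t), P(B_t ≥ 3.01) = 1 − Φ(3.01/√t) = 1 − Φ(3.01/√9.13) = 1 − Φ(0.9962). So
  P(M_{9.13} ≥ 3.01) = 2(1 − Φ(0.9962)) ≈ 0.3192.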